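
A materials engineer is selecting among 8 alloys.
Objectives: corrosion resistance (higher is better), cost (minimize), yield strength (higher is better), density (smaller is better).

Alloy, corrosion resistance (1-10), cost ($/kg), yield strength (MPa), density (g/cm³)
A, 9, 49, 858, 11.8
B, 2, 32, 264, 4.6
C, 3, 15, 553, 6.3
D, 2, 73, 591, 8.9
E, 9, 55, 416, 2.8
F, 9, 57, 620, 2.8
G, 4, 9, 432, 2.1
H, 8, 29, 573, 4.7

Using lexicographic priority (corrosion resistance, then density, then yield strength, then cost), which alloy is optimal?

F

First maximize corrosion resistance: best is 9, kept {A, E, F}.
Then minimize density: best is 2.8, kept {E, F}.
Then maximize yield strength: best is 620, kept {F}.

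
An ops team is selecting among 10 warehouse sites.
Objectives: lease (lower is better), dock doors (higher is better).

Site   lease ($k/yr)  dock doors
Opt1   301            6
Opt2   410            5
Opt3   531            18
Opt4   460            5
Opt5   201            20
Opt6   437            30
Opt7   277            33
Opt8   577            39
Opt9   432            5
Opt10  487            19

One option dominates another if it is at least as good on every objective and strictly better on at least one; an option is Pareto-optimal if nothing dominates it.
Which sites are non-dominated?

Opt1: dominated by Opt5 (lease 201≤301, dock doors 20≥6).
Opt2: dominated by Opt1 (lease 301≤410, dock doors 6≥5).
Opt3: dominated by Opt5 (lease 201≤531, dock doors 20≥18).
Opt4: dominated by Opt1 (lease 301≤460, dock doors 6≥5).
Opt5: not dominated (best lease).
Opt6: dominated by Opt7 (lease 277≤437, dock doors 33≥30).
Opt7: not dominated.
Opt8: not dominated (best dock doors).
Opt9: dominated by Opt1 (lease 301≤432, dock doors 6≥5).
Opt10: dominated by Opt5 (lease 201≤487, dock doors 20≥19).

Opt5, Opt7, Opt8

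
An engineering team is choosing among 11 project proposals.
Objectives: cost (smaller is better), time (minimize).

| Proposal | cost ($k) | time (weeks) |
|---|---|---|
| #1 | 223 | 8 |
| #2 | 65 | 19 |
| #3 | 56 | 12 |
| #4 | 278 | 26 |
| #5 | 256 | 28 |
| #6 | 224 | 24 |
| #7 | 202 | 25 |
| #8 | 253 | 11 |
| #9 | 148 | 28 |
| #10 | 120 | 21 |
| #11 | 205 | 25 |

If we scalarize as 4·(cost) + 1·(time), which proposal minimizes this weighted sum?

#3

#1: 4·223 + 1·8 = 900
#2: 4·65 + 1·19 = 279
#3: 4·56 + 1·12 = 236
#4: 4·278 + 1·26 = 1138
#5: 4·256 + 1·28 = 1052
#6: 4·224 + 1·24 = 920
#7: 4·202 + 1·25 = 833
#8: 4·253 + 1·11 = 1023
#9: 4·148 + 1·28 = 620
#10: 4·120 + 1·21 = 501
#11: 4·205 + 1·25 = 845
Lowest: #3 at 236.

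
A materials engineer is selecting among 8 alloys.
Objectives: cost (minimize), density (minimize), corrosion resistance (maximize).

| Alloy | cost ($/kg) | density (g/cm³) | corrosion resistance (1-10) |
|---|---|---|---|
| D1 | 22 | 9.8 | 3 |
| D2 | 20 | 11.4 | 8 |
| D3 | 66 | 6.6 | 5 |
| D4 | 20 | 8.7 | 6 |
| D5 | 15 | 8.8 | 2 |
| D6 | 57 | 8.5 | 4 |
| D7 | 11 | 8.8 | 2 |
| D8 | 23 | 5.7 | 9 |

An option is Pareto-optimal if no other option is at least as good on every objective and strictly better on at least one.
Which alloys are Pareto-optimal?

D2, D4, D7, D8

D1: dominated by D4 (cost 20≤22, density 8.7≤9.8, corrosion resistance 6≥3).
D2: not dominated.
D3: dominated by D8 (cost 23≤66, density 5.7≤6.6, corrosion resistance 9≥5).
D4: not dominated.
D5: dominated by D7 (cost 11≤15, density 8.8≤8.8, corrosion resistance 2≥2).
D6: dominated by D8 (cost 23≤57, density 5.7≤8.5, corrosion resistance 9≥4).
D7: not dominated (best cost).
D8: not dominated (best density).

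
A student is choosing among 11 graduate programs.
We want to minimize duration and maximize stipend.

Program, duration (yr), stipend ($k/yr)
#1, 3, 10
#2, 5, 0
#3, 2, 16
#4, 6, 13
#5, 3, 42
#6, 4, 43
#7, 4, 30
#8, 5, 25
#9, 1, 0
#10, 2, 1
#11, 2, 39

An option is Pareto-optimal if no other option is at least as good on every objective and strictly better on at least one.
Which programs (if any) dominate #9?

none

#1: worse on duration (3 vs 1).
#2: worse on duration (5 vs 1).
#3: worse on duration (2 vs 1).
#4: worse on duration (6 vs 1).
#5: worse on duration (3 vs 1).
#6: worse on duration (4 vs 1).
#7: worse on duration (4 vs 1).
#8: worse on duration (5 vs 1).
#10: worse on duration (2 vs 1).
#11: worse on duration (2 vs 1).
No option dominates #9.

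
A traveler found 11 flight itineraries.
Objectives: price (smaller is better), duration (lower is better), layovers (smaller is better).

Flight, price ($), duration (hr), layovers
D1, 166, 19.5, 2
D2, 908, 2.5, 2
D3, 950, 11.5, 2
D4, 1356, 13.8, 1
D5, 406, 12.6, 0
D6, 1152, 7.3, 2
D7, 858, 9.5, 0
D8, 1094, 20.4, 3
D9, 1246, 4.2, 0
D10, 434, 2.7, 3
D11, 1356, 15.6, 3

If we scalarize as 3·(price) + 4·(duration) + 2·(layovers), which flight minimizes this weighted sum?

D1

D1: 3·166 + 4·19.5 + 2·2 = 580.0
D2: 3·908 + 4·2.5 + 2·2 = 2738.0
D3: 3·950 + 4·11.5 + 2·2 = 2900.0
D4: 3·1356 + 4·13.8 + 2·1 = 4125.2
D5: 3·406 + 4·12.6 + 2·0 = 1268.4
D6: 3·1152 + 4·7.3 + 2·2 = 3489.2
D7: 3·858 + 4·9.5 + 2·0 = 2612.0
D8: 3·1094 + 4·20.4 + 2·3 = 3369.6
D9: 3·1246 + 4·4.2 + 2·0 = 3754.8
D10: 3·434 + 4·2.7 + 2·3 = 1318.8
D11: 3·1356 + 4·15.6 + 2·3 = 4136.4
Lowest: D1 at 580.0.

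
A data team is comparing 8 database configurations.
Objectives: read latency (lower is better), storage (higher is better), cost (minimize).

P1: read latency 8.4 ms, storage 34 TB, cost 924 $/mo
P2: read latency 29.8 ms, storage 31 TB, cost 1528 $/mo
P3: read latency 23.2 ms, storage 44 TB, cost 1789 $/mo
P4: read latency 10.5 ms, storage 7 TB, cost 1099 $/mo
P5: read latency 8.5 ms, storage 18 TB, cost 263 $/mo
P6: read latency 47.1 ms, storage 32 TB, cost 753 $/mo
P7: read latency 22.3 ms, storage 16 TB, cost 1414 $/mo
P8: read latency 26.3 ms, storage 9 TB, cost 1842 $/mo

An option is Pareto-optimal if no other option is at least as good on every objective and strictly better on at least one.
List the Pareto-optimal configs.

P1: not dominated (best read latency).
P2: dominated by P1 (read latency 8.4≤29.8, storage 34≥31, cost 924≤1528).
P3: not dominated (best storage).
P4: dominated by P1 (read latency 8.4≤10.5, storage 34≥7, cost 924≤1099).
P5: not dominated (best cost).
P6: not dominated.
P7: dominated by P1 (read latency 8.4≤22.3, storage 34≥16, cost 924≤1414).
P8: dominated by P1 (read latency 8.4≤26.3, storage 34≥9, cost 924≤1842).

P1, P3, P5, P6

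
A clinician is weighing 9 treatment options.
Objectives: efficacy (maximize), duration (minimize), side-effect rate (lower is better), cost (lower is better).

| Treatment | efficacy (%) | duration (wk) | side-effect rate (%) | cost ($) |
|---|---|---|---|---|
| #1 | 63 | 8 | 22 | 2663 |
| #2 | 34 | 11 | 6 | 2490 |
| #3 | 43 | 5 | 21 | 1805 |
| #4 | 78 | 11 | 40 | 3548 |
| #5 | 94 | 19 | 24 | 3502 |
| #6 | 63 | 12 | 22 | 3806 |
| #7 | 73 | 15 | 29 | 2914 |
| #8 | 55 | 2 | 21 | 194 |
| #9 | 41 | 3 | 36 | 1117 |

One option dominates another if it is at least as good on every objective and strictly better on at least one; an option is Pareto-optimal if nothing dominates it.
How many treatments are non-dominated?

#1: not dominated.
#2: not dominated (best side-effect rate).
#3: dominated by #8 (efficacy 55≥43, duration 2≤5, side-effect rate 21≤21, cost 194≤1805).
#4: not dominated.
#5: not dominated (best efficacy).
#6: dominated by #1 (efficacy 63≥63, duration 8≤12, side-effect rate 22≤22, cost 2663≤3806).
#7: not dominated.
#8: not dominated (best duration).
#9: dominated by #8 (efficacy 55≥41, duration 2≤3, side-effect rate 21≤36, cost 194≤1117).
Pareto-optimal: #1, #2, #4, #5, #7, #8 → 6.

6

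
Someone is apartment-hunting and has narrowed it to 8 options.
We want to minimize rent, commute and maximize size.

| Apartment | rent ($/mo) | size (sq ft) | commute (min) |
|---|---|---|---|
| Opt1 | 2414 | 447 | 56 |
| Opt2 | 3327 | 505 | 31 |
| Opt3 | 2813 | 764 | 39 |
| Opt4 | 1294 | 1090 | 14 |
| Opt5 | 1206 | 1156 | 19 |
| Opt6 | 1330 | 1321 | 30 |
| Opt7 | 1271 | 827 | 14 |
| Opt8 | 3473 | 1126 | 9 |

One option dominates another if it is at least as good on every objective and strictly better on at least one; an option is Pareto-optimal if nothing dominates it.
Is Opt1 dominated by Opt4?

Yes

Opt4 vs Opt1: rent 1294≤2414, size 1090≥447, commute 14≤56 — Opt4 is at least as good on every objective with at least one strict improvement.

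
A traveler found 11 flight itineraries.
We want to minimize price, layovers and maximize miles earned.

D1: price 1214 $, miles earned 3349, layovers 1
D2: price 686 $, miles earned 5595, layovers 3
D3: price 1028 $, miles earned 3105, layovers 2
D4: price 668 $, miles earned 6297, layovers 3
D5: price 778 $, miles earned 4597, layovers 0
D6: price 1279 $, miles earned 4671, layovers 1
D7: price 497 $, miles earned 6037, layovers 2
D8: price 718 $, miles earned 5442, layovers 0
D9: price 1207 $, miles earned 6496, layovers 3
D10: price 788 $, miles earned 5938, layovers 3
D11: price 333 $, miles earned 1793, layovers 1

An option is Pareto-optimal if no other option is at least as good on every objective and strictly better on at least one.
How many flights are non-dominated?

D1: dominated by D5 (price 778≤1214, miles earned 4597≥3349, layovers 0≤1).
D2: dominated by D4 (price 668≤686, miles earned 6297≥5595, layovers 3≤3).
D3: dominated by D5 (price 778≤1028, miles earned 4597≥3105, layovers 0≤2).
D4: not dominated.
D5: dominated by D8 (price 718≤778, miles earned 5442≥4597, layovers 0≤0).
D6: dominated by D8 (price 718≤1279, miles earned 5442≥4671, layovers 0≤1).
D7: not dominated.
D8: not dominated.
D9: not dominated (best miles earned).
D10: dominated by D4 (price 668≤788, miles earned 6297≥5938, layovers 3≤3).
D11: not dominated (best price).
Pareto-optimal: D4, D7, D8, D9, D11 → 5.

5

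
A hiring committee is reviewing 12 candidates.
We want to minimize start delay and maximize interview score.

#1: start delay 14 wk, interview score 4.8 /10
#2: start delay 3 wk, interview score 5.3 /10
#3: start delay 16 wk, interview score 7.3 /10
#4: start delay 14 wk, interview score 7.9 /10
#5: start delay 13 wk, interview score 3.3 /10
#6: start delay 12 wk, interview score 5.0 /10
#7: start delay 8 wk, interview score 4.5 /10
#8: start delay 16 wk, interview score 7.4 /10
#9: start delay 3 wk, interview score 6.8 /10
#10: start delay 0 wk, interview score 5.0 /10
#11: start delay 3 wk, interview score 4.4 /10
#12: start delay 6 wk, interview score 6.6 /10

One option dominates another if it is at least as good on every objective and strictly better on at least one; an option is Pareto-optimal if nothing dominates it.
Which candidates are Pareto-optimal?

#4, #9, #10

#1: dominated by #2 (start delay 3≤14, interview score 5.3≥4.8).
#2: dominated by #9 (start delay 3≤3, interview score 6.8≥5.3).
#3: dominated by #4 (start delay 14≤16, interview score 7.9≥7.3).
#4: not dominated (best interview score).
#5: dominated by #2 (start delay 3≤13, interview score 5.3≥3.3).
#6: dominated by #2 (start delay 3≤12, interview score 5.3≥5.0).
#7: dominated by #2 (start delay 3≤8, interview score 5.3≥4.5).
#8: dominated by #4 (start delay 14≤16, interview score 7.9≥7.4).
#9: not dominated.
#10: not dominated (best start delay).
#11: dominated by #2 (start delay 3≤3, interview score 5.3≥4.4).
#12: dominated by #9 (start delay 3≤6, interview score 6.8≥6.6).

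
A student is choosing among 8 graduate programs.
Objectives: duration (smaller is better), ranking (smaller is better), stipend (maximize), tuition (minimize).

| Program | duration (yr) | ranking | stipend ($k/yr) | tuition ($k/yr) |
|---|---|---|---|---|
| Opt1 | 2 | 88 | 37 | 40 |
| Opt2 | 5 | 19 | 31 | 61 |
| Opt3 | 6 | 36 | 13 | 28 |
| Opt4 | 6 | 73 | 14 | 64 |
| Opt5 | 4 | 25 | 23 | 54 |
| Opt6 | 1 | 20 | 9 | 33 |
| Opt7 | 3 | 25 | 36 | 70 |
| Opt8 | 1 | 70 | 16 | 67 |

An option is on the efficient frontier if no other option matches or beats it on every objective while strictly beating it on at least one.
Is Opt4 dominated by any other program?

Yes

Opt2 vs Opt4: duration 5≤6, ranking 19≤73, stipend 31≥14, tuition 61≤64 — Opt2 is at least as good on every objective and strictly better on at least one, so Opt2 dominates Opt4.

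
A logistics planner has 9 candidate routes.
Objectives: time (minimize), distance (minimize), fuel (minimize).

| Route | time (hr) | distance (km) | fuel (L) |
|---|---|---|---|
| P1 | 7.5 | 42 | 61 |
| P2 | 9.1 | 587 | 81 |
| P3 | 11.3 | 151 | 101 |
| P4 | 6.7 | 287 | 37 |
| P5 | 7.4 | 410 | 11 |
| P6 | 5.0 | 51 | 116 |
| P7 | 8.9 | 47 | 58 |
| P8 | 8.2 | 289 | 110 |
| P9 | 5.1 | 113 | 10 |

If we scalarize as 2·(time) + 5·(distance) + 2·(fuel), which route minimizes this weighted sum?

P1: 2·7.5 + 5·42 + 2·61 = 347.0
P2: 2·9.1 + 5·587 + 2·81 = 3115.2
P3: 2·11.3 + 5·151 + 2·101 = 979.6
P4: 2·6.7 + 5·287 + 2·37 = 1522.4
P5: 2·7.4 + 5·410 + 2·11 = 2086.8
P6: 2·5.0 + 5·51 + 2·116 = 497.0
P7: 2·8.9 + 5·47 + 2·58 = 368.8
P8: 2·8.2 + 5·289 + 2·110 = 1681.4
P9: 2·5.1 + 5·113 + 2·10 = 595.2
Lowest: P1 at 347.0.

P1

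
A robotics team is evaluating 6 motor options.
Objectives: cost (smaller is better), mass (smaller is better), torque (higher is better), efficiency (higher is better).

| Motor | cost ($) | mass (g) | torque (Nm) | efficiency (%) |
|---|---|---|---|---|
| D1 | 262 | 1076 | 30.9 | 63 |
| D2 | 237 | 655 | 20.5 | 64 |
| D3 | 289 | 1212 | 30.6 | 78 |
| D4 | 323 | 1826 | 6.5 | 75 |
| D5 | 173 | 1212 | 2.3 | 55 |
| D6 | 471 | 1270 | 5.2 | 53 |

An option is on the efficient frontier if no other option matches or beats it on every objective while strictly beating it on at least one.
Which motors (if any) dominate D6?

D1: cost 262≤471, mass 1076≤1270, torque 30.9≥5.2, efficiency 63≥53 — dominates D6.
D2: cost 237≤471, mass 655≤1270, torque 20.5≥5.2, efficiency 64≥53 — dominates D6.
D3: cost 289≤471, mass 1212≤1270, torque 30.6≥5.2, efficiency 78≥53 — dominates D6.
Others (D4, D5) are each worse than D6 on at least one objective.

D1, D2, D3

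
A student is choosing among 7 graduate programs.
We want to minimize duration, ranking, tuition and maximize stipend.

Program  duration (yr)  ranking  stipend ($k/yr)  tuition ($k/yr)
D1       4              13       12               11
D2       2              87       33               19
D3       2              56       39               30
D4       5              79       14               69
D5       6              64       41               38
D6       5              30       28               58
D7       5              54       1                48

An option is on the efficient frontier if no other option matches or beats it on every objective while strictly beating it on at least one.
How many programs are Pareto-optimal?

D1: not dominated (best ranking).
D2: not dominated.
D3: not dominated.
D4: dominated by D3 (duration 2≤5, ranking 56≤79, stipend 39≥14, tuition 30≤69).
D5: not dominated (best stipend).
D6: not dominated.
D7: dominated by D1 (duration 4≤5, ranking 13≤54, stipend 12≥1, tuition 11≤48).
Pareto-optimal: D1, D2, D3, D5, D6 → 5.

5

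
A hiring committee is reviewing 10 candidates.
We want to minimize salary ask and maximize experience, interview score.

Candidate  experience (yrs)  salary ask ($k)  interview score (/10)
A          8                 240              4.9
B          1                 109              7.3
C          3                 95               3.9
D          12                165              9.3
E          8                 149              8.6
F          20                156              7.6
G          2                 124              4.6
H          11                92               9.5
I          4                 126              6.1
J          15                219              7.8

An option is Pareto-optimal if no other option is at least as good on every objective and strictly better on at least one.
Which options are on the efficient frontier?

A: dominated by D (experience 12≥8, salary ask 165≤240, interview score 9.3≥4.9).
B: dominated by H (experience 11≥1, salary ask 92≤109, interview score 9.5≥7.3).
C: dominated by H (experience 11≥3, salary ask 92≤95, interview score 9.5≥3.9).
D: not dominated.
E: dominated by H (experience 11≥8, salary ask 92≤149, interview score 9.5≥8.6).
F: not dominated (best experience).
G: dominated by H (experience 11≥2, salary ask 92≤124, interview score 9.5≥4.6).
H: not dominated (best salary ask).
I: dominated by H (experience 11≥4, salary ask 92≤126, interview score 9.5≥6.1).
J: not dominated.

D, F, H, J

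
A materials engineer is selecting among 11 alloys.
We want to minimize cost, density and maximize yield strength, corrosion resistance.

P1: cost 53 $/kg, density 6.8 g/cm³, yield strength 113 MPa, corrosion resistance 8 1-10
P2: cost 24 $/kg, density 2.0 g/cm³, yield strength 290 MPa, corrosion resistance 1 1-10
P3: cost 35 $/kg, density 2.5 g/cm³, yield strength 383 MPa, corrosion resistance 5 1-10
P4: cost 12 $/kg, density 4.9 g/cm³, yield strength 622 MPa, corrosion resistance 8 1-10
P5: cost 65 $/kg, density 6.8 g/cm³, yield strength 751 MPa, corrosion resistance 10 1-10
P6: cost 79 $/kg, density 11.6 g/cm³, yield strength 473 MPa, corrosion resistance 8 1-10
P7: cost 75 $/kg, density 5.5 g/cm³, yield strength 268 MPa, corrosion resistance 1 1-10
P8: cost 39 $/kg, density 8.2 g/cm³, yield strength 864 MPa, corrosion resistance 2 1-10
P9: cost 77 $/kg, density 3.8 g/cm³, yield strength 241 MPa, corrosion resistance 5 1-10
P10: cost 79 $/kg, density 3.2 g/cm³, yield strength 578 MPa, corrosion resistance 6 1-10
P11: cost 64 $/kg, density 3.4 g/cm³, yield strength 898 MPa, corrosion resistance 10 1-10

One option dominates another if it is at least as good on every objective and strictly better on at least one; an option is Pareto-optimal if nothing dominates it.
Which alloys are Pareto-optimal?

P2, P3, P4, P8, P10, P11

P1: dominated by P4 (cost 12≤53, density 4.9≤6.8, yield strength 622≥113, corrosion resistance 8≥8).
P2: not dominated (best density).
P3: not dominated.
P4: not dominated (best cost).
P5: dominated by P11 (cost 64≤65, density 3.4≤6.8, yield strength 898≥751, corrosion resistance 10≥10).
P6: dominated by P4 (cost 12≤79, density 4.9≤11.6, yield strength 622≥473, corrosion resistance 8≥8).
P7: dominated by P2 (cost 24≤75, density 2.0≤5.5, yield strength 290≥268, corrosion resistance 1≥1).
P8: not dominated.
P9: dominated by P3 (cost 35≤77, density 2.5≤3.8, yield strength 383≥241, corrosion resistance 5≥5).
P10: not dominated.
P11: not dominated (best yield strength).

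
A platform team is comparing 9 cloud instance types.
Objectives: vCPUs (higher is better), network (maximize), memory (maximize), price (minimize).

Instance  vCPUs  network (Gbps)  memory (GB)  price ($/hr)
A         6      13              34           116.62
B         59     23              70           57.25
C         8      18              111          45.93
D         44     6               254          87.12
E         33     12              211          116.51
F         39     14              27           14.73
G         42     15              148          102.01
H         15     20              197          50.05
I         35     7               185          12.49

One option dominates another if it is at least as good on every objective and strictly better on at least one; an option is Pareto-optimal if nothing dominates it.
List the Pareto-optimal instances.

B, C, D, E, F, G, H, I

A: dominated by B (vCPUs 59≥6, network 23≥13, memory 70≥34, price 57.25≤116.62).
B: not dominated (best vCPUs).
C: not dominated.
D: not dominated (best memory).
E: not dominated.
F: not dominated.
G: not dominated.
H: not dominated.
I: not dominated (best price).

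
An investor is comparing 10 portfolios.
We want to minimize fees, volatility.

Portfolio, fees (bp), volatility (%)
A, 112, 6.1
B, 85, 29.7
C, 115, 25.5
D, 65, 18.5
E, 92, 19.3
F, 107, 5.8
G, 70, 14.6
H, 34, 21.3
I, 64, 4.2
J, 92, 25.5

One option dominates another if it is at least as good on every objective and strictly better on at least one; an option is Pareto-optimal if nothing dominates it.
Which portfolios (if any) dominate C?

A: fees 112≤115, volatility 6.1≤25.5 — dominates C.
D: fees 65≤115, volatility 18.5≤25.5 — dominates C.
E: fees 92≤115, volatility 19.3≤25.5 — dominates C.
F: fees 107≤115, volatility 5.8≤25.5 — dominates C.
G: fees 70≤115, volatility 14.6≤25.5 — dominates C.
H: fees 34≤115, volatility 21.3≤25.5 — dominates C.
I: fees 64≤115, volatility 4.2≤25.5 — dominates C.
J: fees 92≤115, volatility 25.5≤25.5 — dominates C.
Others (B) are each worse than C on at least one objective.

A, D, E, F, G, H, I, J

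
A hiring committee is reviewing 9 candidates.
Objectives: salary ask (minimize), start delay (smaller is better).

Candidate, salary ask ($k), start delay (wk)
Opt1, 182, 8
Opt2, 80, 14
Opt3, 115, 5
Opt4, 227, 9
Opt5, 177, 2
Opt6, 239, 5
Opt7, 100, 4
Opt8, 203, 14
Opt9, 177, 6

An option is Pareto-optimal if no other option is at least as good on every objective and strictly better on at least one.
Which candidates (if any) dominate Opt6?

Opt3, Opt5, Opt7

Opt3: salary ask 115≤239, start delay 5≤5 — dominates Opt6.
Opt5: salary ask 177≤239, start delay 2≤5 — dominates Opt6.
Opt7: salary ask 100≤239, start delay 4≤5 — dominates Opt6.
Others (Opt1, Opt2, Opt4, Opt8, Opt9) are each worse than Opt6 on at least one objective.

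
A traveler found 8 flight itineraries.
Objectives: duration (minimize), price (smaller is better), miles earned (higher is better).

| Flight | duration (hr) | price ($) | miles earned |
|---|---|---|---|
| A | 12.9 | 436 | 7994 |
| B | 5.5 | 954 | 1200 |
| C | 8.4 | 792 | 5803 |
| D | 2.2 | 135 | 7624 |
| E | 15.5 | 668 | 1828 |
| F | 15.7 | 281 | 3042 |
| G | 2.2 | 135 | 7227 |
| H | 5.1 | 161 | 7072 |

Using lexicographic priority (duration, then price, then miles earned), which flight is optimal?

First minimize duration: best is 2.2, kept {D, G}.
Then minimize price: best is 135, kept {D, G}.
Then maximize miles earned: best is 7624, kept {D}.

D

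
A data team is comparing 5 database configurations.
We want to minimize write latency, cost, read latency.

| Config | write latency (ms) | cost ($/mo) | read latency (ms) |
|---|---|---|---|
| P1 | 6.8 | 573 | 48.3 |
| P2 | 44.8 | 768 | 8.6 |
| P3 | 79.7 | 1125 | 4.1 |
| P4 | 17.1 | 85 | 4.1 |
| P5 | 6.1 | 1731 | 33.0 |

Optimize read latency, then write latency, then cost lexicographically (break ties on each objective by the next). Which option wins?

P4

First minimize read latency: best is 4.1, kept {P3, P4}.
Then minimize write latency: best is 17.1, kept {P4}.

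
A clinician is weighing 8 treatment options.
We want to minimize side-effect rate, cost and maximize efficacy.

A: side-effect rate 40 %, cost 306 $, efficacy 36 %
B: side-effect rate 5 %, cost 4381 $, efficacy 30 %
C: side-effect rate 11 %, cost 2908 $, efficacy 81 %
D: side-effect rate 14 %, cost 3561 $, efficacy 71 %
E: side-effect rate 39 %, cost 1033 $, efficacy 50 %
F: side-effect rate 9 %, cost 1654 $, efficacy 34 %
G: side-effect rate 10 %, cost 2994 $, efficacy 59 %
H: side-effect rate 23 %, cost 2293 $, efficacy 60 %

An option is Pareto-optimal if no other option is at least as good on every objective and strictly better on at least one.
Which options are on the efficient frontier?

A: not dominated (best cost).
B: not dominated (best side-effect rate).
C: not dominated (best efficacy).
D: dominated by C (side-effect rate 11≤14, cost 2908≤3561, efficacy 81≥71).
E: not dominated.
F: not dominated.
G: not dominated.
H: not dominated.

A, B, C, E, F, G, H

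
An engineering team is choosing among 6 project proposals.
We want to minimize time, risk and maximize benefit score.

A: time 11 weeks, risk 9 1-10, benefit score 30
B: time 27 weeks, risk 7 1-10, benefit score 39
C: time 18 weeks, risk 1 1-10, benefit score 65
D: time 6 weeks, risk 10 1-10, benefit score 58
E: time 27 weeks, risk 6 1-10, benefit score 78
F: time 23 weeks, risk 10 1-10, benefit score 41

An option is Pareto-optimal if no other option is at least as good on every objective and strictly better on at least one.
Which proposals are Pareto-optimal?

A: not dominated.
B: dominated by C (time 18≤27, risk 1≤7, benefit score 65≥39).
C: not dominated (best risk).
D: not dominated (best time).
E: not dominated (best benefit score).
F: dominated by C (time 18≤23, risk 1≤10, benefit score 65≥41).

A, C, D, E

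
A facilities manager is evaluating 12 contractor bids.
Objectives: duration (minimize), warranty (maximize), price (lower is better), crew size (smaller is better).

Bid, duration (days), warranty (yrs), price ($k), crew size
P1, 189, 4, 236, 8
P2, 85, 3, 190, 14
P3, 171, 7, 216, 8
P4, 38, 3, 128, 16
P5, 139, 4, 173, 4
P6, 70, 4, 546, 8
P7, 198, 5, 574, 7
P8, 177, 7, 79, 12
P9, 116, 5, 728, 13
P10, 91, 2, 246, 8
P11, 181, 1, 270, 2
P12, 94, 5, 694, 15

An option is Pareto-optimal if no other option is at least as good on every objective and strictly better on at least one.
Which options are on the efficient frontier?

P2, P3, P4, P5, P6, P7, P8, P9, P10, P11, P12

P1: dominated by P3 (duration 171≤189, warranty 7≥4, price 216≤236, crew size 8≤8).
P2: not dominated.
P3: not dominated.
P4: not dominated (best duration).
P5: not dominated.
P6: not dominated.
P7: not dominated.
P8: not dominated (best price).
P9: not dominated.
P10: not dominated.
P11: not dominated (best crew size).
P12: not dominated.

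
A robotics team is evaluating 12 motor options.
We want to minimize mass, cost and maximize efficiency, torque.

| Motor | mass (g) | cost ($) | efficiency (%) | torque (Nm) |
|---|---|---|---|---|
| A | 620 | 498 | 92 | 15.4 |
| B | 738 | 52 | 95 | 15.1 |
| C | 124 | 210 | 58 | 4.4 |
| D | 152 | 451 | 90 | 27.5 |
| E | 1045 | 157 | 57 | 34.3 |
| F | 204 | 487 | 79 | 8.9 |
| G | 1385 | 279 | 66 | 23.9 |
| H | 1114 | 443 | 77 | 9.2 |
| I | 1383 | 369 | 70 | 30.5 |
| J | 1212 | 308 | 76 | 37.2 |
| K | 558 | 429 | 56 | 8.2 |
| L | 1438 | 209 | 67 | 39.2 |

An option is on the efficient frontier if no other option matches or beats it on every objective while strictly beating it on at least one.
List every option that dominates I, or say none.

J

J: mass 1212≤1383, cost 308≤369, efficiency 76≥70, torque 37.2≥30.5 — dominates I.
Others (A, B, C, D, E, F, G, H, K, L) are each worse than I on at least one objective.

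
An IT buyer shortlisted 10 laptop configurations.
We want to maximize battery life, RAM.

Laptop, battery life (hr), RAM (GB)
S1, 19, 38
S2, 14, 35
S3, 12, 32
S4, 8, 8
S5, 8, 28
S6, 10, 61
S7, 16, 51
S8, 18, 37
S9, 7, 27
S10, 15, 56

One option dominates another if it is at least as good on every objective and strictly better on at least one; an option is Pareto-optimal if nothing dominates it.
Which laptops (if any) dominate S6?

S1: worse on RAM (38 vs 61).
S2: worse on RAM (35 vs 61).
S3: worse on RAM (32 vs 61).
S4: worse on battery life (8 vs 10).
S5: worse on battery life (8 vs 10).
S7: worse on RAM (51 vs 61).
S8: worse on RAM (37 vs 61).
S9: worse on battery life (7 vs 10).
S10: worse on RAM (56 vs 61).
No option dominates S6.

none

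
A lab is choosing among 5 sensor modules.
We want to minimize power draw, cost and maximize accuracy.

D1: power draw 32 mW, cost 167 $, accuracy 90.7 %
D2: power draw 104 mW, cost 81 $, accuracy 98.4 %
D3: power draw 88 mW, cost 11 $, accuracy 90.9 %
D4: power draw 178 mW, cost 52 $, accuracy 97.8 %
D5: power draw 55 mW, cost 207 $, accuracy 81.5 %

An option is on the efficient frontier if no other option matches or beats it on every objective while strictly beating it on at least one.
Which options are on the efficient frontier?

D1: not dominated (best power draw).
D2: not dominated (best accuracy).
D3: not dominated (best cost).
D4: not dominated.
D5: dominated by D1 (power draw 32≤55, cost 167≤207, accuracy 90.7≥81.5).

D1, D2, D3, D4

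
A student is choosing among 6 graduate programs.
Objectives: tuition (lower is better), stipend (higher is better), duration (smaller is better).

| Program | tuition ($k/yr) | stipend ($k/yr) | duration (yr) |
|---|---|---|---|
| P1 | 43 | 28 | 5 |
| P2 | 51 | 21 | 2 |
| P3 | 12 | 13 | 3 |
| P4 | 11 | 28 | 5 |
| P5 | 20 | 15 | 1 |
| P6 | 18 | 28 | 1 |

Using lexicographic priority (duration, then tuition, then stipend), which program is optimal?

P6

First minimize duration: best is 1, kept {P5, P6}.
Then minimize tuition: best is 18, kept {P6}.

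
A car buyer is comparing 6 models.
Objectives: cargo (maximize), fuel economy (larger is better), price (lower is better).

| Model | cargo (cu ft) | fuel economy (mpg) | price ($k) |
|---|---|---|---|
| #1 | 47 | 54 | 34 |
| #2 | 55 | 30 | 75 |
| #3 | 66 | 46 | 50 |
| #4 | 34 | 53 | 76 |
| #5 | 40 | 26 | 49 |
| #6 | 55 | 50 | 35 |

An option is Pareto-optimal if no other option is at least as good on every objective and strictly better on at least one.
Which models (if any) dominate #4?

#1

#1: cargo 47≥34, fuel economy 54≥53, price 34≤76 — dominates #4.
Others (#2, #3, #5, #6) are each worse than #4 on at least one objective.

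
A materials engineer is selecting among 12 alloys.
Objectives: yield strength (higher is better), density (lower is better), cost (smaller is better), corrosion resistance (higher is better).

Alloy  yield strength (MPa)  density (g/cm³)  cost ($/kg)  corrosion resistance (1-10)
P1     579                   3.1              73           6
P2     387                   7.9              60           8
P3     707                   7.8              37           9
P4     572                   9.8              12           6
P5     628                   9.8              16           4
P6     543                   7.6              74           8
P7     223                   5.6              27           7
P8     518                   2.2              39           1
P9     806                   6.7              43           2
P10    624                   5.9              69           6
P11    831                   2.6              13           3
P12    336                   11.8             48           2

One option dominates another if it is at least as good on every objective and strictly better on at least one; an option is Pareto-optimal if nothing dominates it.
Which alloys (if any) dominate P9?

P11: yield strength 831≥806, density 2.6≤6.7, cost 13≤43, corrosion resistance 3≥2 — dominates P9.
Others (P1, P2, P3, P4, P5, P6, P7, P8, P10, P12) are each worse than P9 on at least one objective.

P11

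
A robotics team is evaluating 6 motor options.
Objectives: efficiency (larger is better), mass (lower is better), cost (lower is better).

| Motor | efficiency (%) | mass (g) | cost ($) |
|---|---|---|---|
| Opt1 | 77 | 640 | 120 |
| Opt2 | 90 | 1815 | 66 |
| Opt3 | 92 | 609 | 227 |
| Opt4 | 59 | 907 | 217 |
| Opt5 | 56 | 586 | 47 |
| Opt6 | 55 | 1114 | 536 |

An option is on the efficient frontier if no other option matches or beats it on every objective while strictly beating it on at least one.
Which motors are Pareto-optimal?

Opt1, Opt2, Opt3, Opt5

Opt1: not dominated.
Opt2: not dominated.
Opt3: not dominated (best efficiency).
Opt4: dominated by Opt1 (efficiency 77≥59, mass 640≤907, cost 120≤217).
Opt5: not dominated (best mass).
Opt6: dominated by Opt1 (efficiency 77≥55, mass 640≤1114, cost 120≤536).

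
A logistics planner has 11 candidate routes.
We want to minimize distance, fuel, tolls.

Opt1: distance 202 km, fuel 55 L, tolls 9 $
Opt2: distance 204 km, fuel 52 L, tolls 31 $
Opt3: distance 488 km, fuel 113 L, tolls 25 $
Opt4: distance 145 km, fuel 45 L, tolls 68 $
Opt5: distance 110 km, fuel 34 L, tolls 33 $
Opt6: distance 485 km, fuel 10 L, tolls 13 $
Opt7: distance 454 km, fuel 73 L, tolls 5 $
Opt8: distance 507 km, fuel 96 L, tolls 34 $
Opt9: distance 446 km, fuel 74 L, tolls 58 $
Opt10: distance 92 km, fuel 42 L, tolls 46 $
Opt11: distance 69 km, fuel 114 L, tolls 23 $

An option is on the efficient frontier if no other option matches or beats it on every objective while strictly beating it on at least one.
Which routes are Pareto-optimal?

Opt1, Opt2, Opt5, Opt6, Opt7, Opt10, Opt11

Opt1: not dominated.
Opt2: not dominated.
Opt3: dominated by Opt1 (distance 202≤488, fuel 55≤113, tolls 9≤25).
Opt4: dominated by Opt5 (distance 110≤145, fuel 34≤45, tolls 33≤68).
Opt5: not dominated.
Opt6: not dominated (best fuel).
Opt7: not dominated (best tolls).
Opt8: dominated by Opt1 (distance 202≤507, fuel 55≤96, tolls 9≤34).
Opt9: dominated by Opt1 (distance 202≤446, fuel 55≤74, tolls 9≤58).
Opt10: not dominated.
Opt11: not dominated (best distance).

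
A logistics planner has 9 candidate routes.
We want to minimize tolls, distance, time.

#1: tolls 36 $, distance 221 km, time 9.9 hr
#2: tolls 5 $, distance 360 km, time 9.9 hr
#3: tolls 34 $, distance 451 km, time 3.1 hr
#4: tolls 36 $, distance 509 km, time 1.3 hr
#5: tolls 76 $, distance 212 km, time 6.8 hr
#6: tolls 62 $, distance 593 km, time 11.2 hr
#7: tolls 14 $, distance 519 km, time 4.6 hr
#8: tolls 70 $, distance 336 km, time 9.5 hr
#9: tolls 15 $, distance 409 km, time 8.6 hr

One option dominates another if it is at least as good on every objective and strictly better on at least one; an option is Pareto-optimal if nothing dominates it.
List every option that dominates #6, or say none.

#1, #2, #3, #4, #7, #9

#1: tolls 36≤62, distance 221≤593, time 9.9≤11.2 — dominates #6.
#2: tolls 5≤62, distance 360≤593, time 9.9≤11.2 — dominates #6.
#3: tolls 34≤62, distance 451≤593, time 3.1≤11.2 — dominates #6.
#4: tolls 36≤62, distance 509≤593, time 1.3≤11.2 — dominates #6.
#7: tolls 14≤62, distance 519≤593, time 4.6≤11.2 — dominates #6.
#9: tolls 15≤62, distance 409≤593, time 8.6≤11.2 — dominates #6.
Others (#5, #8) are each worse than #6 on at least one objective.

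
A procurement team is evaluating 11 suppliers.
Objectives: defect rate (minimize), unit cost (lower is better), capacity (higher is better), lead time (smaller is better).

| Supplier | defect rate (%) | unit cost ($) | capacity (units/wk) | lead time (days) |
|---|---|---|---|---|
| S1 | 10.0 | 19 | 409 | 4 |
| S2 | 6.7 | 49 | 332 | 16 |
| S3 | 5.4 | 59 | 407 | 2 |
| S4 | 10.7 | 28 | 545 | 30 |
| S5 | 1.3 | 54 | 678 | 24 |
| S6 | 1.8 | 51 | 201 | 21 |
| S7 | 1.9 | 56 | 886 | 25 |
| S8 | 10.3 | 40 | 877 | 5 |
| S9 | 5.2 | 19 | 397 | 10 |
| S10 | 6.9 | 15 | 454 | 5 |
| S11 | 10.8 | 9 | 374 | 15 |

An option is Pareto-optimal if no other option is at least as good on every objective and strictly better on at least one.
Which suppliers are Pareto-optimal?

S1: not dominated.
S2: dominated by S9 (defect rate 5.2≤6.7, unit cost 19≤49, capacity 397≥332, lead time 10≤16).
S3: not dominated (best lead time).
S4: not dominated.
S5: not dominated (best defect rate).
S6: not dominated.
S7: not dominated (best capacity).
S8: not dominated.
S9: not dominated.
S10: not dominated.
S11: not dominated (best unit cost).

S1, S3, S4, S5, S6, S7, S8, S9, S10, S11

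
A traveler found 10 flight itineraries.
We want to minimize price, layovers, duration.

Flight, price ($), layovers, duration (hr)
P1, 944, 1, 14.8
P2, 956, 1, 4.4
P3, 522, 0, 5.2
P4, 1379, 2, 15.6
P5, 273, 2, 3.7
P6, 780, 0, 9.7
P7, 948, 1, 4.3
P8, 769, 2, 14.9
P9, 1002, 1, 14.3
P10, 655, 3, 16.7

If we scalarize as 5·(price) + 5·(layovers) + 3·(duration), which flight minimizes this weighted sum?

P5

P1: 5·944 + 5·1 + 3·14.8 = 4769.4
P2: 5·956 + 5·1 + 3·4.4 = 4798.2
P3: 5·522 + 5·0 + 3·5.2 = 2625.6
P4: 5·1379 + 5·2 + 3·15.6 = 6951.8
P5: 5·273 + 5·2 + 3·3.7 = 1386.1
P6: 5·780 + 5·0 + 3·9.7 = 3929.1
P7: 5·948 + 5·1 + 3·4.3 = 4757.9
P8: 5·769 + 5·2 + 3·14.9 = 3899.7
P9: 5·1002 + 5·1 + 3·14.3 = 5057.9
P10: 5·655 + 5·3 + 3·16.7 = 3340.1
Lowest: P5 at 1386.1.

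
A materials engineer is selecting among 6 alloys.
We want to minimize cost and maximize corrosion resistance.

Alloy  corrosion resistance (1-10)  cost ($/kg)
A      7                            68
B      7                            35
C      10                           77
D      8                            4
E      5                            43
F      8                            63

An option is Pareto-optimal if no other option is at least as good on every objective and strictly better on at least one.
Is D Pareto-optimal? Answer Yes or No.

Yes

A: worse on corrosion resistance (7 vs 8).
B: worse on corrosion resistance (7 vs 8).
C: worse on cost (77 vs 4).
E: worse on corrosion resistance (5 vs 8).
F: worse on cost (63 vs 4).
No option is at least as good as D on every objective and strictly better on one.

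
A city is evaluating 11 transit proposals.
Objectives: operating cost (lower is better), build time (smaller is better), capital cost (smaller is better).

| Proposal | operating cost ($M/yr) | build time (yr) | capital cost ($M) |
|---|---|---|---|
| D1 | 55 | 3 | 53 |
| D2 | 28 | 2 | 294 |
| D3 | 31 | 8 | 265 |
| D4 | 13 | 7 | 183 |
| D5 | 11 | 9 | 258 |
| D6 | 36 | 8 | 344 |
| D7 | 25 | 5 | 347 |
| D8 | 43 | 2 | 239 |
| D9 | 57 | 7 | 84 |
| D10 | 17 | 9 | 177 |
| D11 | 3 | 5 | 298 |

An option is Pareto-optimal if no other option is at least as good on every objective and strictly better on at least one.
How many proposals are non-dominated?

D1: not dominated (best capital cost).
D2: not dominated.
D3: dominated by D4 (operating cost 13≤31, build time 7≤8, capital cost 183≤265).
D4: not dominated.
D5: not dominated.
D6: dominated by D2 (operating cost 28≤36, build time 2≤8, capital cost 294≤344).
D7: dominated by D11 (operating cost 3≤25, build time 5≤5, capital cost 298≤347).
D8: not dominated.
D9: dominated by D1 (operating cost 55≤57, build time 3≤7, capital cost 53≤84).
D10: not dominated.
D11: not dominated (best operating cost).
Pareto-optimal: D1, D2, D4, D5, D8, D10, D11 → 7.

7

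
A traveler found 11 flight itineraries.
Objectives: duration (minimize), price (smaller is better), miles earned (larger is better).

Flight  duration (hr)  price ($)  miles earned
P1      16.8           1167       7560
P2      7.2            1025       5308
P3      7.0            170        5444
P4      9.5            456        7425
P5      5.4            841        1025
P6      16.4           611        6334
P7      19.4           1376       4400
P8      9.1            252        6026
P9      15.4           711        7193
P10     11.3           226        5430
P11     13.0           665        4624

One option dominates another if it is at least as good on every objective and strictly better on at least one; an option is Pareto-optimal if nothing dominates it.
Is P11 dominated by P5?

No

P5 vs P11: P5 is worse on price (841 vs 665), so it does not dominate P11.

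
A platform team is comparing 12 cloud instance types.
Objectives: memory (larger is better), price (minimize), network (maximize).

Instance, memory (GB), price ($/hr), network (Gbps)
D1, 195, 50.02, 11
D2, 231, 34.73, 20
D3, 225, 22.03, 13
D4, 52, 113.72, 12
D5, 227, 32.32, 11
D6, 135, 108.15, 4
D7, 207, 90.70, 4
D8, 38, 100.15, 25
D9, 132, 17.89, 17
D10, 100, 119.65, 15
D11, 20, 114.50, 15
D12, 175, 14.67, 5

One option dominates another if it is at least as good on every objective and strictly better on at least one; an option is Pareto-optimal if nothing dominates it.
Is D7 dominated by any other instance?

D2 vs D7: memory 231≥207, price 34.73≤90.70, network 20≥4 — D2 is at least as good on every objective and strictly better on at least one, so D2 dominates D7.

Yes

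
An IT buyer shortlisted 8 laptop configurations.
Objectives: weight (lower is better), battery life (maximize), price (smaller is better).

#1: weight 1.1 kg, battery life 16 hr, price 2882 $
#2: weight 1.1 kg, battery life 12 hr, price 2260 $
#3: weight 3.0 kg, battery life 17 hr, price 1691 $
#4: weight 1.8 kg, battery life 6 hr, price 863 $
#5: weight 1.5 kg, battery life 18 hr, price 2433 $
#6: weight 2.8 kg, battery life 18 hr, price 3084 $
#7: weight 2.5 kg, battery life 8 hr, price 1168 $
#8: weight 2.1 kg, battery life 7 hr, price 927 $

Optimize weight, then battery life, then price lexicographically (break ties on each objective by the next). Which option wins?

#1

First minimize weight: best is 1.1, kept {#1, #2}.
Then maximize battery life: best is 16, kept {#1}.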